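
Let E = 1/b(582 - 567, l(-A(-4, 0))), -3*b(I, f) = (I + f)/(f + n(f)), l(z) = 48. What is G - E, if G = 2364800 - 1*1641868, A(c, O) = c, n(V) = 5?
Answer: 15181625/21 ≈ 7.2293e+5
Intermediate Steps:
b(I, f) = -(I + f)/(3*(5 + f)) (b(I, f) = -(I + f)/(3*(f + 5)) = -(I + f)/(3*(5 + f)))
G = 722932 (G = 2364800 - 1641868 = 722932)
E = -53/21 (E = 1/((-(582 - 567) - 1*48)/(3*(5 + 48))) = 1/((⅓)*(-1*15 - 48)/53) = 1/((⅓)*(1/53)*(-15 - 48)) = 1/((⅓)*(1/53)*(-63)) = 1/(-21/53) = -53/21 ≈ -2.5238)
G - E = 722932 - 1*(-53/21) = 722932 + 53/21 = 15181625/21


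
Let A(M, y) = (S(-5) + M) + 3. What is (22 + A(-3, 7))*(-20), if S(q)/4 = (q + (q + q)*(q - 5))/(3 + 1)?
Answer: -2340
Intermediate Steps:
S(q) = q + 2*q*(-5 + q) (S(q) = 4*((q + (q + q)*(q - 5))/(3 + 1)) = 4*((q + (2*q)*(-5 + q))/4) = 4*((q + 2*q*(-5 + q))*(¼)) = 4*(q/4 + q*(-5 + q)/2) = q + 2*q*(-5 + q))
A(M, y) = 98 + M (A(M, y) = (-5*(-9 + 2*(-5)) + M) + 3 = (-5*(-9 - 10) + M) + 3 = (-5*(-19) + M) + 3 = (95 + M) + 3 = 98 + M)
(22 + A(-3, 7))*(-20) = (22 + (98 - 3))*(-20) = (22 + 95)*(-20) = 117*(-20) = -2340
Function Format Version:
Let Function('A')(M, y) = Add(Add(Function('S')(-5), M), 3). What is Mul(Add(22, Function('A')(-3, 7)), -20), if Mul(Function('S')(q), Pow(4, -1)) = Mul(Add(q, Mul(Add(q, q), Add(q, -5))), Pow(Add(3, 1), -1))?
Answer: -2340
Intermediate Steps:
Function('S')(q) = Add(q, Mul(2, q, Add(-5, q))) (Function('S')(q) = Mul(4, Mul(Add(q, Mul(Add(q, q), Add(q, -5))), Pow(Add(3, 1), -1))) = Mul(4, Mul(Add(q, Mul(Mul(2, q), Add(-5, q))), Pow(4, -1))) = Mul(4, Mul(Add(q, Mul(2, q, Add(-5, q))), Rational(1, 4))) = Mul(4, Add(Mul(Rational(1, 4), q), Mul(Rational(1, 2), q, Add(-5, q)))) = Add(q, Mul(2, q, Add(-5, q))))
Function('A')(M, y) = Add(98, M) (Function('A')(M, y) = Add(Add(Mul(-5, Add(-9, Mul(2, -5))), M), 3) = Add(Add(Mul(-5, Add(-9, -10)), M), 3) = Add(Add(Mul(-5, -19), M), 3) = Add(Add(95, M), 3) = Add(98, M))
Mul(Add(22, Function('A')(-3, 7)), -20) = Mul(Add(22, Add(98, -3)), -20) = Mul(Add(22, 95), -20) = Mul(117, -20) = -2340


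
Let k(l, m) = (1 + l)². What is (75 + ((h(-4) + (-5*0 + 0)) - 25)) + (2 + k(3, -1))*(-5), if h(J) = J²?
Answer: -24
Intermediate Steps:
(75 + ((h(-4) + (-5*0 + 0)) - 25)) + (2 + k(3, -1))*(-5) = (75 + (((-4)² + (-5*0 + 0)) - 25)) + (2 + (1 + 3)²)*(-5) = (75 + ((16 + (0 + 0)) - 25)) + (2 + 4²)*(-5) = (75 + ((16 + 0) - 25)) + (2 + 16)*(-5) = (75 + (16 - 25)) + 18*(-5) = (75 - 9) - 90 = 66 - 90 = -24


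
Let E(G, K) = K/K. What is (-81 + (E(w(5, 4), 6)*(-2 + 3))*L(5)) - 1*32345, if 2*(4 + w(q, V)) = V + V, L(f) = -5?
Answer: -32431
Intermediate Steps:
w(q, V) = -4 + V (w(q, V) = -4 + (V + V)/2 = -4 + (2*V)/2 = -4 + V)
E(G, K) = 1
(-81 + (E(w(5, 4), 6)*(-2 + 3))*L(5)) - 1*32345 = (-81 + (1*(-2 + 3))*(-5)) - 1*32345 = (-81 + (1*1)*(-5)) - 32345 = (-81 + 1*(-5)) - 32345 = (-81 - 5) - 32345 = -86 - 32345 = -32431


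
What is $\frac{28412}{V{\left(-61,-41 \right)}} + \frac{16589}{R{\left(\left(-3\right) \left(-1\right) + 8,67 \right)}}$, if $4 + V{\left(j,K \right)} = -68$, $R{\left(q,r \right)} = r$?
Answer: $- \frac{177299}{1206} \approx -147.01$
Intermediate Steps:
$V{\left(j,K \right)} = -72$ ($V{\left(j,K \right)} = -4 - 68 = -72$)
$\frac{28412}{V{\left(-61,-41 \right)}} + \frac{16589}{R{\left(\left(-3\right) \left(-1\right) + 8,67 \right)}} = \frac{28412}{-72} + \frac{16589}{67} = 28412 \left(- \frac{1}{72}\right) + 16589 \cdot \frac{1}{67} = - \frac{7103}{18} + \frac{16589}{67} = - \frac{177299}{1206}$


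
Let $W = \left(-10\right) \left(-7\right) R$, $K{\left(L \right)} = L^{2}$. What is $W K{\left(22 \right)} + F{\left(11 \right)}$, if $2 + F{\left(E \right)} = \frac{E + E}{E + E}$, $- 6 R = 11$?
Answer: $- \frac{186343}{3} \approx -62114.0$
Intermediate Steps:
$R = - \frac{11}{6}$ ($R = \left(- \frac{1}{6}\right) 11 = - \frac{11}{6} \approx -1.8333$)
$F{\left(E \right)} = -1$ ($F{\left(E \right)} = -2 + \frac{E + E}{E + E} = -2 + \frac{2 E}{2 E} = -2 + 2 E \frac{1}{2 E} = -2 + 1 = -1$)
$W = - \frac{385}{3}$ ($W = \left(-10\right) \left(-7\right) \left(- \frac{11}{6}\right) = 70 \left(- \frac{11}{6}\right) = - \frac{385}{3} \approx -128.33$)
$W K{\left(22 \right)} + F{\left(11 \right)} = - \frac{385 \cdot 22^{2}}{3} - 1 = \left(- \frac{385}{3}\right) 484 - 1 = - \frac{186340}{3} - 1 = - \frac{186343}{3}$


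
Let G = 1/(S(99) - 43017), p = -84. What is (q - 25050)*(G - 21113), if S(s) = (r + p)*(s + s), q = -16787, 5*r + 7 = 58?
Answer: 254521565310592/288147 ≈ 8.8330e+8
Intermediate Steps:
r = 51/5 (r = -7/5 + (⅕)*58 = -7/5 + 58/5 = 51/5 ≈ 10.200)
S(s) = -738*s/5 (S(s) = (51/5 - 84)*(s + s) = -738*s/5)
G = -5/288147 (G = 1/(-738/5*99 - 43017) = 1/(-73062/5 - 43017) = 1/(-288147/5) = -5/288147 ≈ -1.7352e-5)
(q - 25050)*(G - 21113) = (-16787 - 25050)*(-5/288147 - 21113) = -41837*(-6083647616/288147) = 254521565310592/288147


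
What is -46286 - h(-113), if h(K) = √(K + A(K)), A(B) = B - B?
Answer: -46286 - I*√113 ≈ -46286.0 - 10.63*I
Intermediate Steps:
A(B) = 0
h(K) = √K (h(K) = √(K + 0) = √K)
-46286 - h(-113) = -46286 - √(-113) = -46286 - I*√113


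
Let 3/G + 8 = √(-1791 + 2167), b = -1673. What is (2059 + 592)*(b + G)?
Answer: -57653948/13 + 2651*√94/52 ≈ -4.4344e+6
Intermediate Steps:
G = 3/(-8 + 2*√94) (G = 3/(-8 + √(-1791 + 2167)) = 3/(-8 + √376) = 3/(-8 + 2*√94) ≈ 0.26337)
(2059 + 592)*(b + G) = (2059 + 592)*(-1673 + (1/13 + √94/52)) = 2651*(-21748/13 + √94/52) = -57653948/13 + 2651*√94/52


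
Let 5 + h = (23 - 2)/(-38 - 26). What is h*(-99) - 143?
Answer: 24607/64 ≈ 384.48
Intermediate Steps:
h = -341/64 (h = -5 + (23 - 2)/(-38 - 26) = -5 + 21/(-64) = -5 + 21*(-1/64) = -5 - 21/64 = -341/64 ≈ -5.3281)
h*(-99) - 143 = -341/64*(-99) - 143 = 33759/64 - 143 = 24607/64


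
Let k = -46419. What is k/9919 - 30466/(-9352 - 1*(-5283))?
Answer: 8716411/3104647 ≈ 2.8075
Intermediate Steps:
k/9919 - 30466/(-9352 - 1*(-5283)) = -46419/9919 - 30466/(-9352 - 1*(-5283)) = -46419*1/9919 - 30466/(-9352 + 5283) = -46419/9919 - 30466/(-4069) = -46419/9919 - 30466*(-1/4069) = -46419/9919 + 30466/4069 = 8716411/3104647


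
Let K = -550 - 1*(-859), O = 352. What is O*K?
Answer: 108768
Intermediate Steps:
K = 309 (K = -550 + 859 = 309)
O*K = 352*309 = 108768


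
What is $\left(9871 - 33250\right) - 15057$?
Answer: $-38436$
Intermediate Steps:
$\left(9871 - 33250\right) - 15057 = -23379 - 15057 = -38436$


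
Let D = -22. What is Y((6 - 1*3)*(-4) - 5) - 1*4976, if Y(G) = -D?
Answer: -4954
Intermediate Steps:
Y(G) = 22 (Y(G) = -1*(-22) = 22)
Y((6 - 1*3)*(-4) - 5) - 1*4976 = 22 - 1*4976 = 22 - 4976 = -4954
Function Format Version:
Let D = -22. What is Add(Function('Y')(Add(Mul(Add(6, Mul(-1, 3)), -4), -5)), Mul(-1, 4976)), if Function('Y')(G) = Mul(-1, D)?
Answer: -4954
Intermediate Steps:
Function('Y')(G) = 22 (Function('Y')(G) = Mul(-1, -22) = 22)
Add(Function('Y')(Add(Mul(Add(6, Mul(-1, 3)), -4), -5)), Mul(-1, 4976)) = Add(22, Mul(-1, 4976)) = Add(22, -4976) = -4954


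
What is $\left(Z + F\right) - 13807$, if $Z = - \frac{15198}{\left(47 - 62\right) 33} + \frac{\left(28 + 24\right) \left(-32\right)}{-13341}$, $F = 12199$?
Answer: $- \frac{1157258018}{733755} \approx -1577.2$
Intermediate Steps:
$Z = \frac{22620022}{733755}$ ($Z = - \frac{15198}{\left(-15\right) 33} + 52 \left(-32\right) \left(- \frac{1}{13341}\right) = - \frac{15198}{-495} - - \frac{1664}{13341} = \left(-15198\right) \left(- \frac{1}{495}\right) + \frac{1664}{13341} = \frac{5066}{165} + \frac{1664}{13341} = \frac{22620022}{733755} \approx 30.828$)
$\left(Z + F\right) - 13807 = \left(\frac{22620022}{733755} + 12199\right) - 13807 = \frac{8973697267}{733755} - 13807 = - \frac{1157258018}{733755}$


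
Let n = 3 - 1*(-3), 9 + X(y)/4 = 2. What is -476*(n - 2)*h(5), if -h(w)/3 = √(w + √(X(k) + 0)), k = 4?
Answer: 5712*√(5 + 2*I*√7) ≈ 14154.0 + 6098.9*I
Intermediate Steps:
X(y) = -28 (X(y) = -36 + 4*2 = -36 + 8 = -28)
n = 6 (n = 3 + 3 = 6)
h(w) = -3*√(w + 2*I*√7) (h(w) = -3*√(w + √(-28 + 0)) = -3*√(w + √(-28)) = -3*√(w + 2*I*√7))
-476*(n - 2)*h(5) = -476*(6 - 2)*(-3*√(5 + 2*I*√7)) = -1904*(-3*√(5 + 2*I*√7)) = -(-5712)*√(5 + 2*I*√7) = 5712*√(5 + 2*I*√7)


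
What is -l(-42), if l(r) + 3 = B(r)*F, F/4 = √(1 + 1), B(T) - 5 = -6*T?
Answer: 3 - 1028*√2 ≈ -1450.8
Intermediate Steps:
B(T) = 5 - 6*T
F = 4*√2 (F = 4*√(1 + 1) = 4*√2 ≈ 5.6569)
l(r) = -3 + 4*√2*(5 - 6*r) (l(r) = -3 + (5 - 6*r)*(4*√2) = -3 + 4*√2*(5 - 6*r))
-l(-42) = -(-3 + √2*(20 - 24*(-42))) = -(-3 + √2*(20 + 1008)) = -(-3 + √2*1028) = -(-3 + 1028*√2) = 3 - 1028*√2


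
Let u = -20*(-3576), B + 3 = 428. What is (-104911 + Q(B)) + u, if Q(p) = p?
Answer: -32966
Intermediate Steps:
B = 425 (B = -3 + 428 = 425)
u = 71520
(-104911 + Q(B)) + u = (-104911 + 425) + 71520 = -104486 + 71520 = -32966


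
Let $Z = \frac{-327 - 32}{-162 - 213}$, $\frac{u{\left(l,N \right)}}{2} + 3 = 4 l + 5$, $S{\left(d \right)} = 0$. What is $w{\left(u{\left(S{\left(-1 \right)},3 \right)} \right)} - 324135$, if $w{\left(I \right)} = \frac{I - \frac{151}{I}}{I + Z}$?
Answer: $- \frac{2410318485}{7436} \approx -3.2414 \cdot 10^{5}$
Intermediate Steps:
$u{\left(l,N \right)} = 4 + 8 l$ ($u{\left(l,N \right)} = -6 + 2 \left(4 l + 5\right) = -6 + 2 \left(5 + 4 l\right) = -6 + \left(10 + 8 l\right) = 4 + 8 l$)
$Z = \frac{359}{375}$ ($Z = - \frac{359}{-375} = \left(-359\right) \left(- \frac{1}{375}\right) = \frac{359}{375} \approx 0.95733$)
$w{\left(I \right)} = \frac{I - \frac{151}{I}}{\frac{359}{375} + I}$ ($w{\left(I \right)} = \frac{I - \frac{151}{I}}{I + \frac{359}{375}} = \frac{I - \frac{151}{I}}{\frac{359}{375} + I}$)
$w{\left(u{\left(S{\left(-1 \right)},3 \right)} \right)} - 324135 = \frac{375 \left(-151 + \left(4 + 8 \cdot 0\right)^{2}\right)}{\left(4 + 8 \cdot 0\right) \left(359 + 375 \left(4 + 8 \cdot 0\right)\right)} - 324135 = \frac{375 \left(-151 + \left(4 + 0\right)^{2}\right)}{\left(4 + 0\right) \left(359 + 375 \left(4 + 0\right)\right)} - 324135 = \frac{375 \left(-151 + 4^{2}\right)}{4 \left(359 + 375 \cdot 4\right)} - 324135 = 375 \cdot \frac{1}{4} \frac{1}{359 + 1500} \left(-151 + 16\right) - 324135 = 375 \cdot \frac{1}{4} \cdot \frac{1}{1859} \left(-135\right) - 324135 = - \frac{50625}{7436} - 324135 = - \frac{2410318485}{7436}$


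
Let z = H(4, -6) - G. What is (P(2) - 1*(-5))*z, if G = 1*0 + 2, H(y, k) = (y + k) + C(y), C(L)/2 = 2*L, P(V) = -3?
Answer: 24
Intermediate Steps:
C(L) = 4*L (C(L) = 2*(2*L) = 4*L)
H(y, k) = k + 5*y (H(y, k) = (y + k) + 4*y = (k + y) + 4*y = k + 5*y)
G = 2 (G = 0 + 2 = 2)
z = 12 (z = (-6 + 5*4) - 1*2 = (-6 + 20) - 2 = 14 - 2 = 12)
(P(2) - 1*(-5))*z = (-3 - 1*(-5))*12 = (-3 + 5)*12 = 2*12 = 24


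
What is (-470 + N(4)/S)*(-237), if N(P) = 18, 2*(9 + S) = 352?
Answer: 18597864/167 ≈ 1.1136e+5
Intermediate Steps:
S = 167 (S = -9 + (1/2)*352 = -9 + 176 = 167)
(-470 + N(4)/S)*(-237) = (-470 + 18/167)*(-237) = -78472/167*(-237) = 18597864/167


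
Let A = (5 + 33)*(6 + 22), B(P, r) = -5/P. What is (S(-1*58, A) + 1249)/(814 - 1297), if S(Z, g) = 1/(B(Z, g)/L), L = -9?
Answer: -5723/2415 ≈ -2.3698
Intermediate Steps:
A = 1064 (A = 38*28 = 1064)
S(Z, g) = 9*Z/5 (S(Z, g) = 1/(-5/Z/(-9)) = 1/(-5/Z*(-1/9)) = 1/(5/(9*Z)) = 9*Z/5)
(S(-1*58, A) + 1249)/(814 - 1297) = (9*(-1*58)/5 + 1249)/(814 - 1297) = ((9/5)*(-58) + 1249)/(-483) = (-522/5 + 1249)*(-1/483) = (5723/5)*(-1/483) = -5723/2415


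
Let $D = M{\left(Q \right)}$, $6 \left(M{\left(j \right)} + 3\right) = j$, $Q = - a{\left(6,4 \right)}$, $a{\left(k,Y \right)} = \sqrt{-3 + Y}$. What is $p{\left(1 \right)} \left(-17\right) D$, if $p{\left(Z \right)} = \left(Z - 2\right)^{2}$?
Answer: $\frac{323}{6} \approx 53.833$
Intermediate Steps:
$p{\left(Z \right)} = \left(-2 + Z\right)^{2}$
$Q = -1$ ($Q = - \sqrt{-3 + 4} = - \sqrt{1} = \left(-1\right) 1 = -1$)
$M{\left(j \right)} = -3 + \frac{j}{6}$
$D = - \frac{19}{6}$ ($D = -3 + \frac{1}{6} \left(-1\right) = -3 - \frac{1}{6} = - \frac{19}{6} \approx -3.1667$)
$p{\left(1 \right)} \left(-17\right) D = \left(-2 + 1\right)^{2} \left(-17\right) \left(- \frac{19}{6}\right) = \left(-1\right)^{2} \left(-17\right) \left(- \frac{19}{6}\right) = 1 \left(-17\right) \left(- \frac{19}{6}\right) = \left(-17\right) \left(- \frac{19}{6}\right) = \frac{323}{6}$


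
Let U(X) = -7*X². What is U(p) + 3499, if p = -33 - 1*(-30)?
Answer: 3436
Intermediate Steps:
p = -3 (p = -33 + 30 = -3)
U(p) + 3499 = -7*(-3)² + 3499 = -7*9 + 3499 = -63 + 3499 = 3436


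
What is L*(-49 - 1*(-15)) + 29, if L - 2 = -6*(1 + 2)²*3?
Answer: 5469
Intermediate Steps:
L = -160 (L = 2 - 6*(1 + 2)²*3 = 2 - 6*3²*3 = 2 - 54*3 = 2 - 6*27 = 2 - 162 = -160)
L*(-49 - 1*(-15)) + 29 = -160*(-49 - 1*(-15)) + 29 = -160*(-49 + 15) + 29 = -160*(-34) + 29 = 5440 + 29 = 5469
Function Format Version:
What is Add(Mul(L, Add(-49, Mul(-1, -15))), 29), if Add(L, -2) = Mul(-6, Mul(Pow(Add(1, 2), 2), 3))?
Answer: 5469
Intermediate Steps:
L = -160 (L = Add(2, Mul(-6, Mul(Pow(Add(1, 2), 2), 3))) = Add(2, Mul(-6, Mul(Pow(3, 2), 3))) = Add(2, Mul(-6, Mul(9, 3))) = Add(2, Mul(-6, 27)) = Add(2, -162) = -160)
Add(Mul(L, Add(-49, Mul(-1, -15))), 29) = Add(Mul(-160, Add(-49, Mul(-1, -15))), 29) = Add(Mul(-160, Add(-49, 15)), 29) = Add(Mul(-160, -34), 29) = Add(5440, 29) = 5469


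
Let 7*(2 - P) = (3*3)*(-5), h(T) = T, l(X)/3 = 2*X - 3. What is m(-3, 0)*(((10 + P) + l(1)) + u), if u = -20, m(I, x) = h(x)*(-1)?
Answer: 0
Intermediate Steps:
l(X) = -9 + 6*X (l(X) = 3*(2*X - 3) = 3*(-3 + 2*X) = -9 + 6*X)
m(I, x) = -x (m(I, x) = x*(-1) = -x)
P = 59/7 (P = 2 - 3*3*(-5)/7 = 2 - 9*(-5)/7 = 2 - ⅐*(-45) = 2 + 45/7 = 59/7 ≈ 8.4286)
m(-3, 0)*(((10 + P) + l(1)) + u) = (-1*0)*(((10 + 59/7) + (-9 + 6*1)) - 20) = 0*((129/7 + (-9 + 6)) - 20) = 0*((129/7 - 3) - 20) = 0*(108/7 - 20) = 0*(-32/7) = 0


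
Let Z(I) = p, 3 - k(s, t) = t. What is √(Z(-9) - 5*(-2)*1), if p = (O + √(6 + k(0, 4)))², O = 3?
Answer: √(24 + 6*√5) ≈ 6.1169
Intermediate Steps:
k(s, t) = 3 - t
p = (3 + √5)² (p = (3 + √(6 + (3 - 1*4)))² = (3 + √(6 + (3 - 4)))² = (3 + √(6 - 1))² = (3 + √5)² ≈ 27.416)
Z(I) = (3 + √5)²
√(Z(-9) - 5*(-2)*1) = √((3 + √5)² - 5*(-2)*1) = √((3 + √5)² + 10*1) = √((3 + √5)² + 10) = √(10 + (3 + √5)²)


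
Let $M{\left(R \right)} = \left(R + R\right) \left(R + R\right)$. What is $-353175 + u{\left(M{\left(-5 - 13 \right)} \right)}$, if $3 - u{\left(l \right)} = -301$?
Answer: $-352871$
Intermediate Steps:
$M{\left(R \right)} = 4 R^{2}$ ($M{\left(R \right)} = 2 R 2 R = 4 R^{2}$)
$u{\left(l \right)} = 304$ ($u{\left(l \right)} = 3 - -301 = 3 + 301 = 304$)
$-353175 + u{\left(M{\left(-5 - 13 \right)} \right)} = -353175 + 304 = -352871$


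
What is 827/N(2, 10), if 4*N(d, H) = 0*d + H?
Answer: 1654/5 ≈ 330.80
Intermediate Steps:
N(d, H) = H/4 (N(d, H) = (0*d + H)/4 = (0 + H)/4 = H/4)
827/N(2, 10) = 827/(((1/4)*10)) = 827/(5/2) = 827*(2/5) = 1654/5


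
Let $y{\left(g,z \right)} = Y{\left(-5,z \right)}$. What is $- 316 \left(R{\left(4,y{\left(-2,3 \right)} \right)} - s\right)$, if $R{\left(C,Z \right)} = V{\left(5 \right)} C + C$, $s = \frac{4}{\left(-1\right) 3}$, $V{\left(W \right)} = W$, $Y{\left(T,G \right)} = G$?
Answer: $- \frac{24016}{3} \approx -8005.3$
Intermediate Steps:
$y{\left(g,z \right)} = z$
$s = - \frac{4}{3}$ ($s = \frac{4}{-3} = 4 \left(- \frac{1}{3}\right) = - \frac{4}{3} \approx -1.3333$)
$R{\left(C,Z \right)} = 6 C$ ($R{\left(C,Z \right)} = 5 C + C = 6 C$)
$- 316 \left(R{\left(4,y{\left(-2,3 \right)} \right)} - s\right) = - 316 \left(6 \cdot 4 - - \frac{4}{3}\right) = - 316 \left(24 + \frac{4}{3}\right) = \left(-316\right) \frac{76}{3} = - \frac{24016}{3}$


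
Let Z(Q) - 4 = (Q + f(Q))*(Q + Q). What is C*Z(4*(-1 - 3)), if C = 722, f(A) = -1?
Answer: 395656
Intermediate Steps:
Z(Q) = 4 + 2*Q*(-1 + Q) (Z(Q) = 4 + (Q - 1)*(Q + Q) = 4 + (-1 + Q)*(2*Q) = 4 + 2*Q*(-1 + Q))
C*Z(4*(-1 - 3)) = 722*(4 - 8*(-1 - 3) + 2*(4*(-1 - 3))**2) = 722*(4 - 8*(-4) + 2*(4*(-4))**2) = 722*(4 - 2*(-16) + 2*(-16)**2) = 722*(4 + 32 + 2*256) = 722*(4 + 32 + 512) = 722*548 = 395656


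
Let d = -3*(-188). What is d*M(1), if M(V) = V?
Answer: 564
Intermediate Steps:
d = 564
d*M(1) = 564*1 = 564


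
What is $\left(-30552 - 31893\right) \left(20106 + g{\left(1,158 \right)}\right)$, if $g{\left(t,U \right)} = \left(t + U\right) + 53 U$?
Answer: $-1788362355$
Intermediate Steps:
$g{\left(t,U \right)} = t + 54 U$ ($g{\left(t,U \right)} = \left(U + t\right) + 53 U = t + 54 U$)
$\left(-30552 - 31893\right) \left(20106 + g{\left(1,158 \right)}\right) = \left(-30552 - 31893\right) \left(20106 + \left(1 + 54 \cdot 158\right)\right) = - 62445 \left(20106 + \left(1 + 8532\right)\right) = - 62445 \left(20106 + 8533\right) = \left(-62445\right) 28639 = -1788362355$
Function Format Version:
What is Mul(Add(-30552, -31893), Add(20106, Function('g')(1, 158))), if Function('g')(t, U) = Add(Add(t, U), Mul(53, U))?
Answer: -1788362355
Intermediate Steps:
Function('g')(t, U) = Add(t, Mul(54, U)) (Function('g')(t, U) = Add(Add(U, t), Mul(53, U)) = Add(t, Mul(54, U)))
Mul(Add(-30552, -31893), Add(20106, Function('g')(1, 158))) = Mul(Add(-30552, -31893), Add(20106, Add(1, Mul(54, 158)))) = Mul(-62445, Add(20106, Add(1, 8532))) = Mul(-62445, Add(20106, 8533)) = Mul(-62445, 28639) = -1788362355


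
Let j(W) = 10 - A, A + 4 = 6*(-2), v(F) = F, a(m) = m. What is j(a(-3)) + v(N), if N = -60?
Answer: -34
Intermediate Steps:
A = -16 (A = -4 + 6*(-2) = -4 - 12 = -16)
j(W) = 26 (j(W) = 10 - 1*(-16) = 10 + 16 = 26)
j(a(-3)) + v(N) = 26 - 60 = -34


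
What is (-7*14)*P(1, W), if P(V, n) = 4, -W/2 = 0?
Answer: -392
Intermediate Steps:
W = 0 (W = -2*0 = 0)
(-7*14)*P(1, W) = -7*14*4 = -98*4 = -392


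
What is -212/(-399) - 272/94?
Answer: -44300/18753 ≈ -2.3623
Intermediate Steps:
-212/(-399) - 272/94 = -212*(-1/399) - 272*1/94 = 212/399 - 136/47 = -44300/18753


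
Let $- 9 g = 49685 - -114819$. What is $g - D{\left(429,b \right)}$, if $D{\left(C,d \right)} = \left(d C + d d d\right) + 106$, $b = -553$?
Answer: $\frac{1523981068}{9} \approx 1.6933 \cdot 10^{8}$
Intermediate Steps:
$D{\left(C,d \right)} = 106 + d^{3} + C d$ ($D{\left(C,d \right)} = \left(C d + d^{2} d\right) + 106 = \left(C d + d^{3}\right) + 106 = \left(d^{3} + C d\right) + 106 = 106 + d^{3} + C d$)
$g = - \frac{164504}{9}$ ($g = - \frac{49685 - -114819}{9} = - \frac{49685 + 114819}{9} = \left(- \frac{1}{9}\right) 164504 = - \frac{164504}{9} \approx -18278.0$)
$g - D{\left(429,b \right)} = - \frac{164504}{9} - \left(106 + \left(-553\right)^{3} + 429 \left(-553\right)\right) = - \frac{164504}{9} - \left(106 - 169112377 - 237237\right) = - \frac{164504}{9} - -169349508 = - \frac{164504}{9} + 169349508 = \frac{1523981068}{9}$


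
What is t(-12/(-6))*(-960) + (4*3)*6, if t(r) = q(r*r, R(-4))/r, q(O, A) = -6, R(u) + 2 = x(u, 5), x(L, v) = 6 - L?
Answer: 2952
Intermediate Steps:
R(u) = 4 - u (R(u) = -2 + (6 - u) = 4 - u)
t(r) = -6/r
t(-12/(-6))*(-960) + (4*3)*6 = -6/((-12/(-6)))*(-960) + (4*3)*6 = -6/((-12*(-1)/6))*(-960) + 12*6 = -6/((-4*(-1/2)))*(-960) + 72 = -6/2*(-960) + 72 = -6*1/2*(-960) + 72 = -3*(-960) + 72 = 2880 + 72 = 2952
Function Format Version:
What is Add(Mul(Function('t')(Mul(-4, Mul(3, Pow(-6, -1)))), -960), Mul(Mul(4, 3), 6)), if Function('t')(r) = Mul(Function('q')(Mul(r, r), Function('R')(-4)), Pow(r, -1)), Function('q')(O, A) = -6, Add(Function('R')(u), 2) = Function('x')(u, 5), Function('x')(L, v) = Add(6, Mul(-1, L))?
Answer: 2952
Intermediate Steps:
Function('R')(u) = Add(4, Mul(-1, u)) (Function('R')(u) = Add(-2, Add(6, Mul(-1, u))) = Add(4, Mul(-1, u)))
Function('t')(r) = Mul(-6, Pow(r, -1))
Add(Mul(Function('t')(Mul(-4, Mul(3, Pow(-6, -1)))), -960), Mul(Mul(4, 3), 6)) = Add(Mul(Mul(-6, Pow(Mul(-4, Mul(3, Pow(-6, -1))), -1)), -960), Mul(Mul(4, 3), 6)) = Add(Mul(Mul(-6, Pow(Mul(-4, Mul(3, Rational(-1, 6))), -1)), -960), Mul(12, 6)) = Add(Mul(Mul(-6, Pow(Mul(-4, Rational(-1, 2)), -1)), -960), 72) = Add(Mul(Mul(-6, Pow(2, -1)), -960), 72) = Add(Mul(Mul(-6, Rational(1, 2)), -960), 72) = Add(Mul(-3, -960), 72) = Add(2880, 72) = 2952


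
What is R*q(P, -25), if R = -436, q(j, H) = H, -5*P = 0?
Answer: 10900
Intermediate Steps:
P = 0 (P = -⅕*0 = 0)
R*q(P, -25) = -436*(-25) = 10900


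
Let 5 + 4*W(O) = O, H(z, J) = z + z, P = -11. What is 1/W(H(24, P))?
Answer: 4/43 ≈ 0.093023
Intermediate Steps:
H(z, J) = 2*z
W(O) = -5/4 + O/4
1/W(H(24, P)) = 1/(-5/4 + (2*24)/4) = 1/(-5/4 + (¼)*48) = 1/(-5/4 + 12) = 1/(43/4) = 4/43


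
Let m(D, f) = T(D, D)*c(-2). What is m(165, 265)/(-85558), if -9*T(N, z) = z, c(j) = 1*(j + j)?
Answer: -10/11667 ≈ -0.00085712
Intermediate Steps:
c(j) = 2*j (c(j) = 1*(2*j) = 2*j)
T(N, z) = -z/9
m(D, f) = 4*D/9 (m(D, f) = (-D/9)*(2*(-2)) = -D/9*(-4) = 4*D/9)
m(165, 265)/(-85558) = ((4/9)*165)/(-85558) = (220/3)*(-1/85558) = -10/11667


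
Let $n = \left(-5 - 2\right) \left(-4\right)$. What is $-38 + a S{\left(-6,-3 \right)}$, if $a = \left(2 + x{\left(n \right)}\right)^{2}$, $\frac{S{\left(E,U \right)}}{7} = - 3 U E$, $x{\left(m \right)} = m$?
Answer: $-340238$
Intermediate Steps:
$n = 28$ ($n = \left(-7\right) \left(-4\right) = 28$)
$S{\left(E,U \right)} = - 21 E U$ ($S{\left(E,U \right)} = 7 - 3 U E = 7 \left(- 3 E U\right) = - 21 E U$)
$a = 900$ ($a = \left(2 + 28\right)^{2} = 30^{2} = 900$)
$-38 + a S{\left(-6,-3 \right)} = -38 + 900 \left(\left(-21\right) \left(-6\right) \left(-3\right)\right) = -38 + 900 \left(-378\right) = -38 - 340200 = -340238$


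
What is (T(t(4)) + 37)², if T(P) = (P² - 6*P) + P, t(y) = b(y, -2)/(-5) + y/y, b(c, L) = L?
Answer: 638401/625 ≈ 1021.4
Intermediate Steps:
t(y) = 7/5 (t(y) = -2/(-5) + y/y = -2*(-⅕) + 1 = ⅖ + 1 = 7/5)
T(P) = P² - 5*P
(T(t(4)) + 37)² = (7*(-5 + 7/5)/5 + 37)² = ((7/5)*(-18/5) + 37)² = (-126/25 + 37)² = (799/25)² = 638401/625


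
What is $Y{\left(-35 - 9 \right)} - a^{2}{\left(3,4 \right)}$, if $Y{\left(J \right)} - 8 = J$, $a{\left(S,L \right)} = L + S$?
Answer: $-85$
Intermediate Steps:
$Y{\left(J \right)} = 8 + J$
$Y{\left(-35 - 9 \right)} - a^{2}{\left(3,4 \right)} = \left(8 - 44\right) - \left(4 + 3\right)^{2} = \left(8 - 44\right) - 7^{2} = \left(8 - 44\right) - 49 = -36 - 49 = -85$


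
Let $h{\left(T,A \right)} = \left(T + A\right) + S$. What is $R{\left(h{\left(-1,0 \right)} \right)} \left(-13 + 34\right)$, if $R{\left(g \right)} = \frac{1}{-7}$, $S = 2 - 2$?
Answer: $-3$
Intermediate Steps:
$S = 0$ ($S = 2 - 2 = 0$)
$h{\left(T,A \right)} = A + T$ ($h{\left(T,A \right)} = \left(T + A\right) + 0 = \left(A + T\right) + 0 = A + T$)
$R{\left(g \right)} = - \frac{1}{7}$
$R{\left(h{\left(-1,0 \right)} \right)} \left(-13 + 34\right) = - \frac{-13 + 34}{7} = \left(- \frac{1}{7}\right) 21 = -3$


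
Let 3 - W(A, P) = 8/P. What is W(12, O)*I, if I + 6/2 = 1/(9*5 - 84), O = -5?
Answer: -2714/195 ≈ -13.918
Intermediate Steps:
W(A, P) = 3 - 8/P
I = -118/39 (I = -3 + 1/(9*5 - 84) = -3 + 1/(45 - 84) = -3 + 1/(-39) = -3 - 1/39 = -118/39 ≈ -3.0256)
W(12, O)*I = (3 - 8/(-5))*(-118/39) = (3 - 8*(-1/5))*(-118/39) = (3 + 8/5)*(-118/39) = (23/5)*(-118/39) = -2714/195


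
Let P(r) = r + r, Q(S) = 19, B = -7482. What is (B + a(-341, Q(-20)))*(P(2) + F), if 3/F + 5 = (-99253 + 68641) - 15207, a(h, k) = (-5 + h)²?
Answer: 10285853281/22912 ≈ 4.4893e+5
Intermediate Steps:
P(r) = 2*r
F = -3/45824 (F = 3/(-5 + ((-99253 + 68641) - 15207)) = 3/(-5 + (-30612 - 15207)) = 3/(-5 - 45819) = 3/(-45824) = 3*(-1/45824) = -3/45824 ≈ -6.5468e-5)
(B + a(-341, Q(-20)))*(P(2) + F) = (-7482 + (-5 - 341)²)*(2*2 - 3/45824) = (-7482 + (-346)²)*(4 - 3/45824) = (-7482 + 119716)*(183293/45824) = 112234*(183293/45824) = 10285853281/22912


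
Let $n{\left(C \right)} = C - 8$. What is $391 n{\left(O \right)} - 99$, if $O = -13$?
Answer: $-8310$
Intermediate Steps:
$n{\left(C \right)} = -8 + C$ ($n{\left(C \right)} = C - 8 = -8 + C$)
$391 n{\left(O \right)} - 99 = 391 \left(-8 - 13\right) - 99 = 391 \left(-21\right) - 99 = -8211 - 99 = -8310$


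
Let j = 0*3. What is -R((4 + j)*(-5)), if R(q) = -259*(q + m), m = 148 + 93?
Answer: 57239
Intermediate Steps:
j = 0
m = 241
R(q) = -62419 - 259*q (R(q) = -259*(q + 241) = -259*(241 + q) = -62419 - 259*q)
-R((4 + j)*(-5)) = -(-62419 - 259*(4 + 0)*(-5)) = -(-62419 - 1036*(-5)) = -(-62419 - 259*(-20)) = -(-62419 + 5180) = -1*(-57239) = 57239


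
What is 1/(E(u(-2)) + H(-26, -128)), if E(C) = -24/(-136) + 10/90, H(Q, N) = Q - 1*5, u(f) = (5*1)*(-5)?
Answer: -153/4699 ≈ -0.032560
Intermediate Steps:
u(f) = -25 (u(f) = 5*(-5) = -25)
H(Q, N) = -5 + Q (H(Q, N) = Q - 5 = -5 + Q)
E(C) = 44/153 (E(C) = -24*(-1/136) + 10*(1/90) = 3/17 + 1/9 = 44/153)
1/(E(u(-2)) + H(-26, -128)) = 1/(44/153 + (-5 - 26)) = 1/(44/153 - 31) = 1/(-4699/153) = -153/4699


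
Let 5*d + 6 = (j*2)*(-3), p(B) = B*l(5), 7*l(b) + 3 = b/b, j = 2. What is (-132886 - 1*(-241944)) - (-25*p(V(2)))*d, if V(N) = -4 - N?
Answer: 762326/7 ≈ 1.0890e+5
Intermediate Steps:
l(b) = -2/7 (l(b) = -3/7 + (b/b)/7 = -3/7 + (⅐)*1 = -3/7 + ⅐ = -2/7)
p(B) = -2*B/7 (p(B) = B*(-2/7) = -2*B/7)
d = -18/5 (d = -6/5 + ((2*2)*(-3))/5 = -6/5 + (4*(-3))/5 = -6/5 + (⅕)*(-12) = -6/5 - 12/5 = -18/5 ≈ -3.6000)
(-132886 - 1*(-241944)) - (-25*p(V(2)))*d = (-132886 - 1*(-241944)) - (-(-50)*(-4 - 1*2)/7)*(-18)/5 = (-132886 + 241944) - (-(-50)*(-4 - 2)/7)*(-18)/5 = 109058 - (-(-50)*(-6)/7)*(-18)/5 = 109058 - (-25*12/7)*(-18)/5 = 109058 - (-300)*(-18)/(7*5) = 109058 - 1*1080/7 = 109058 - 1080/7 = 762326/7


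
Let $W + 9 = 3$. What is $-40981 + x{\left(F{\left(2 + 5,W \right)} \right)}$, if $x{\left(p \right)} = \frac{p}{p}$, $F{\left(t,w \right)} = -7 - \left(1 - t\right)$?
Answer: $-40980$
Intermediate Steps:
$W = -6$ ($W = -9 + 3 = -6$)
$F{\left(t,w \right)} = -8 + t$ ($F{\left(t,w \right)} = -7 + \left(-1 + t\right) = -8 + t$)
$x{\left(p \right)} = 1$
$-40981 + x{\left(F{\left(2 + 5,W \right)} \right)} = -40981 + 1 = -40980$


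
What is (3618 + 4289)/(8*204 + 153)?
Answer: 7907/1785 ≈ 4.4297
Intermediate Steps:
(3618 + 4289)/(8*204 + 153) = 7907/(1632 + 153) = 7907/1785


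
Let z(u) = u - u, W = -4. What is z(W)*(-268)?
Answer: 0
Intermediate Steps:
z(u) = 0
z(W)*(-268) = 0*(-268) = 0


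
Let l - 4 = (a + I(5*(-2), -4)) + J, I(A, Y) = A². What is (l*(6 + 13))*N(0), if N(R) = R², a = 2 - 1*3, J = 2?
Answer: 0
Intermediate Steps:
a = -1 (a = 2 - 3 = -1)
l = 105 (l = 4 + ((-1 + (5*(-2))²) + 2) = 4 + ((-1 + (-10)²) + 2) = 4 + ((-1 + 100) + 2) = 4 + (99 + 2) = 4 + 101 = 105)
(l*(6 + 13))*N(0) = (105*(6 + 13))*0² = (105*19)*0 = 1995*0 = 0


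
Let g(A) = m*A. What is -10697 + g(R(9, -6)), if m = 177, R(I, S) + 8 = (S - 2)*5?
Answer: -19193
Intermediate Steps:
R(I, S) = -18 + 5*S (R(I, S) = -8 + (S - 2)*5 = -8 + (-2 + S)*5 = -8 + (-10 + 5*S) = -18 + 5*S)
g(A) = 177*A
-10697 + g(R(9, -6)) = -10697 + 177*(-18 + 5*(-6)) = -10697 + 177*(-18 - 30) = -10697 + 177*(-48) = -10697 - 8496 = -19193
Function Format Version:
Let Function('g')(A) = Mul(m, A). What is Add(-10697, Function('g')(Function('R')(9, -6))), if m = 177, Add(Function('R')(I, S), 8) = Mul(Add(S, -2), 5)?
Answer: -19193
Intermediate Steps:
Function('R')(I, S) = Add(-18, Mul(5, S)) (Function('R')(I, S) = Add(-8, Mul(Add(S, -2), 5)) = Add(-8, Mul(Add(-2, S), 5)) = Add(-8, Add(-10, Mul(5, S))) = Add(-18, Mul(5, S)))
Function('g')(A) = Mul(177, A)
Add(-10697, Function('g')(Function('R')(9, -6))) = Add(-10697, Mul(177, Add(-18, Mul(5, -6)))) = Add(-10697, Mul(177, Add(-18, -30))) = Add(-10697, Mul(177, -48)) = Add(-10697, -8496) = -19193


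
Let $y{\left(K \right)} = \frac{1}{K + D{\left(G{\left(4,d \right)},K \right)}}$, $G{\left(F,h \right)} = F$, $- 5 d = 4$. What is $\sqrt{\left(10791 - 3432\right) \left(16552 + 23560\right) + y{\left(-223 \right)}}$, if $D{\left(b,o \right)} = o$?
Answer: $\frac{\sqrt{58716861918082}}{446} \approx 17181.0$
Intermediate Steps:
$d = - \frac{4}{5}$ ($d = \left(- \frac{1}{5}\right) 4 = - \frac{4}{5} \approx -0.8$)
$y{\left(K \right)} = \frac{1}{2 K}$ ($y{\left(K \right)} = \frac{1}{K + K} = \frac{1}{2 K}$)
$\sqrt{\left(10791 - 3432\right) \left(16552 + 23560\right) + y{\left(-223 \right)}} = \sqrt{\left(10791 - 3432\right) \left(16552 + 23560\right) + \frac{1}{2 \left(-223\right)}} = \sqrt{7359 \cdot 40112 + \frac{1}{2} \left(- \frac{1}{223}\right)} = \sqrt{295184208 - \frac{1}{446}} = \sqrt{\frac{131652156767}{446}} = \frac{\sqrt{58716861918082}}{446}$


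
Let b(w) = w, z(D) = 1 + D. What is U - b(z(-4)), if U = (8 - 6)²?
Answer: 7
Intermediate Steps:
U = 4 (U = 2² = 4)
U - b(z(-4)) = 4 - (1 - 4) = 4 - 1*(-3) = 4 + 3 = 7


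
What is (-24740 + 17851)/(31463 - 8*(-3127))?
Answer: -6889/56479 ≈ -0.12197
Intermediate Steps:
(-24740 + 17851)/(31463 - 8*(-3127)) = -6889/(31463 + 25016) = -6889/56479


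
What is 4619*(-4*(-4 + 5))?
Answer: -18476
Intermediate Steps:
4619*(-4*(-4 + 5)) = 4619*(-4*1) = 4619*(-4) = -18476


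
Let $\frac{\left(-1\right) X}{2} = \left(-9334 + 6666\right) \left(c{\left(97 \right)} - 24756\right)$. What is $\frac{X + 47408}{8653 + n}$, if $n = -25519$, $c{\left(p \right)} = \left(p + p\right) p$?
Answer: $\frac{5272960}{2811} \approx 1875.8$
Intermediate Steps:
$c{\left(p \right)} = 2 p^{2}$ ($c{\left(p \right)} = 2 p p = 2 p^{2}$)
$X = -31685168$ ($X = - 2 \left(-9334 + 6666\right) \left(2 \cdot 97^{2} - 24756\right) = - 2 \left(- 2668 \left(2 \cdot 9409 - 24756\right)\right) = - 2 \left(- 2668 \left(18818 - 24756\right)\right) = - 2 \left(\left(-2668\right) \left(-5938\right)\right) = \left(-2\right) 15842584 = -31685168$)
$\frac{X + 47408}{8653 + n} = \frac{-31685168 + 47408}{8653 - 25519} = - \frac{31637760}{-16866} = \left(-31637760\right) \left(- \frac{1}{16866}\right) = \frac{5272960}{2811}$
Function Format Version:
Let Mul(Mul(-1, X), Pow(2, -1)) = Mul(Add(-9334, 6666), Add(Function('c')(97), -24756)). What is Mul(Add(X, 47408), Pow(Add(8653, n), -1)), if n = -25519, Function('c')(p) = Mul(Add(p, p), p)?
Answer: Rational(5272960, 2811) ≈ 1875.8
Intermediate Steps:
Function('c')(p) = Mul(2, Pow(p, 2)) (Function('c')(p) = Mul(Mul(2, p), p) = Mul(2, Pow(p, 2)))
X = -31685168 (X = Mul(-2, Mul(Add(-9334, 6666), Add(Mul(2, Pow(97, 2)), -24756))) = Mul(-2, Mul(-2668, Add(Mul(2, 9409), -24756))) = Mul(-2, Mul(-2668, Add(18818, -24756))) = Mul(-2, Mul(-2668, -5938)) = Mul(-2, 15842584) = -31685168)
Mul(Add(X, 47408), Pow(Add(8653, n), -1)) = Mul(Add(-31685168, 47408), Pow(Add(8653, -25519), -1)) = Mul(-31637760, Pow(-16866, -1)) = Mul(-31637760, Rational(-1, 16866)) = Rational(5272960, 2811)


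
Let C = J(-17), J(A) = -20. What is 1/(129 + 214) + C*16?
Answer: -109759/343 ≈ -320.00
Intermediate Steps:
C = -20
1/(129 + 214) + C*16 = 1/(129 + 214) - 20*16 = 1/343 - 320 = -109759/343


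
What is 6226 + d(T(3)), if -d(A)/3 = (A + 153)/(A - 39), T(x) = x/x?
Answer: 118525/19 ≈ 6238.2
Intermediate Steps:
T(x) = 1
d(A) = -3*(153 + A)/(-39 + A) (d(A) = -3*(A + 153)/(A - 39) = -3*(153 + A)/(-39 + A))
6226 + d(T(3)) = 6226 + 3*(-153 - 1*1)/(-39 + 1) = 6226 + 3*(-153 - 1)/(-38) = 6226 + 3*(-1/38)*(-154) = 6226 + 231/19 = 118525/19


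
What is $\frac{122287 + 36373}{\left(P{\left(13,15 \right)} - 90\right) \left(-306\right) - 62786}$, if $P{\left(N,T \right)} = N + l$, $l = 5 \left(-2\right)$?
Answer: $- \frac{39665}{9041} \approx -4.3872$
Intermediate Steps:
$l = -10$
$P{\left(N,T \right)} = -10 + N$ ($P{\left(N,T \right)} = N - 10 = -10 + N$)
$\frac{122287 + 36373}{\left(P{\left(13,15 \right)} - 90\right) \left(-306\right) - 62786} = \frac{122287 + 36373}{\left(\left(-10 + 13\right) - 90\right) \left(-306\right) - 62786} = \frac{158660}{\left(3 - 90\right) \left(-306\right) - 62786} = \frac{158660}{\left(-87\right) \left(-306\right) - 62786} = \frac{158660}{26622 - 62786} = \frac{158660}{-36164} = 158660 \left(- \frac{1}{36164}\right) = - \frac{39665}{9041}$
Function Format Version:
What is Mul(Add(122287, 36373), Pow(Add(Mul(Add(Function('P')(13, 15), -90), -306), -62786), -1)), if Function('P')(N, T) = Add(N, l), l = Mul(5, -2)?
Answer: Rational(-39665, 9041) ≈ -4.3872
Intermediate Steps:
l = -10
Function('P')(N, T) = Add(-10, N) (Function('P')(N, T) = Add(N, -10) = Add(-10, N))
Mul(Add(122287, 36373), Pow(Add(Mul(Add(Function('P')(13, 15), -90), -306), -62786), -1)) = Mul(Add(122287, 36373), Pow(Add(Mul(Add(Add(-10, 13), -90), -306), -62786), -1)) = Mul(158660, Pow(Add(Mul(Add(3, -90), -306), -62786), -1)) = Mul(158660, Pow(Add(Mul(-87, -306), -62786), -1)) = Mul(158660, Pow(Add(26622, -62786), -1)) = Mul(158660, Pow(-36164, -1)) = Mul(158660, Rational(-1, 36164)) = Rational(-39665, 9041)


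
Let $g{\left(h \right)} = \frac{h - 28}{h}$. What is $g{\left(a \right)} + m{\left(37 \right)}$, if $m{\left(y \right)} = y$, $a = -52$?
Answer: $\frac{501}{13} \approx 38.538$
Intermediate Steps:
$g{\left(h \right)} = \frac{-28 + h}{h}$ ($g{\left(h \right)} = \frac{h - 28}{h} = \frac{-28 + h}{h}$)
$g{\left(a \right)} + m{\left(37 \right)} = \frac{-28 - 52}{-52} + 37 = \left(- \frac{1}{52}\right) \left(-80\right) + 37 = \frac{20}{13} + 37 = \frac{501}{13}$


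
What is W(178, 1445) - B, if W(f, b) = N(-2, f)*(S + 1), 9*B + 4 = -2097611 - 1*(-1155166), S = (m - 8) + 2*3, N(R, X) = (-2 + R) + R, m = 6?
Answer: 942179/9 ≈ 1.0469e+5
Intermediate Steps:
N(R, X) = -2 + 2*R
S = 4 (S = (6 - 8) + 2*3 = -2 + 6 = 4)
B = -942449/9 (B = -4/9 + (-2097611 - 1*(-1155166))/9 = -4/9 + (-2097611 + 1155166)/9 = -4/9 + (⅑)*(-942445) = -4/9 - 942445/9 = -942449/9 ≈ -1.0472e+5)
W(f, b) = -30 (W(f, b) = (-2 + 2*(-2))*(4 + 1) = (-2 - 4)*5 = -6*5 = -30)
W(178, 1445) - B = -30 - 1*(-942449/9) = -30 + 942449/9 = 942179/9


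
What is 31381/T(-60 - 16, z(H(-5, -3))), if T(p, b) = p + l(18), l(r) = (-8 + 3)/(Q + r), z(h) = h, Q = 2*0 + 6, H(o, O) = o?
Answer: -753144/1829 ≈ -411.78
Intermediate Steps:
Q = 6 (Q = 0 + 6 = 6)
l(r) = -5/(6 + r) (l(r) = (-8 + 3)/(6 + r) = -5/(6 + r))
T(p, b) = -5/24 + p (T(p, b) = p - 5/(6 + 18) = p - 5/24 = -5/24 + p)
31381/T(-60 - 16, z(H(-5, -3))) = 31381/(-5/24 + (-60 - 16)) = 31381/(-5/24 - 76) = 31381/(-1829/24) = 31381*(-24/1829) = -753144/1829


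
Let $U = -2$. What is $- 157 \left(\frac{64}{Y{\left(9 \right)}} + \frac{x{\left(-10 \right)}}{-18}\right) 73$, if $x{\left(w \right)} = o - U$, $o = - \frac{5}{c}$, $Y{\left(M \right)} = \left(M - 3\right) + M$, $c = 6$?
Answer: $- \frac{26005009}{540} \approx -48157.0$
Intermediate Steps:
$Y{\left(M \right)} = -3 + 2 M$ ($Y{\left(M \right)} = \left(-3 + M\right) + M = -3 + 2 M$)
$o = - \frac{5}{6} \approx -0.83333$
$x{\left(w \right)} = \frac{7}{6}$ ($x{\left(w \right)} = - \frac{5}{6} - -2 = - \frac{5}{6} + 2 = \frac{7}{6}$)
$- 157 \left(\frac{64}{Y{\left(9 \right)}} + \frac{x{\left(-10 \right)}}{-18}\right) 73 = - 157 \left(\frac{64}{-3 + 2 \cdot 9} + \frac{7}{6 \left(-18\right)}\right) 73 = - 157 \left(\frac{64}{-3 + 18} + \frac{7}{6} \left(- \frac{1}{18}\right)\right) 73 = - 157 \left(\frac{64}{15} - \frac{7}{108}\right) 73 = \left(-157\right) \frac{2269}{540} \cdot 73 = \left(- \frac{356233}{540}\right) 73 = - \frac{26005009}{540}$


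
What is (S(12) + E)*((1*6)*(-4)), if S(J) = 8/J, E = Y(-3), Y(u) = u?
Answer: 56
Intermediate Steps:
E = -3
(S(12) + E)*((1*6)*(-4)) = (8/12 - 3)*((1*6)*(-4)) = (8*(1/12) - 3)*(6*(-4)) = (⅔ - 3)*(-24) = -7/3*(-24) = 56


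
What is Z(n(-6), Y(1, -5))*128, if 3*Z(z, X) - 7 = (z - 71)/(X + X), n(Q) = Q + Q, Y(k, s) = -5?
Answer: 3264/5 ≈ 652.80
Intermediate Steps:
n(Q) = 2*Q
Z(z, X) = 7/3 + (-71 + z)/(6*X) (Z(z, X) = 7/3 + ((z - 71)/(X + X))/3 = 7/3 + ((-71 + z)/((2*X)))/3 = 7/3 + ((-71 + z)*(1/(2*X)))/3 = 7/3 + ((-71 + z)/(2*X))/3 = 7/3 + (-71 + z)/(6*X))
Z(n(-6), Y(1, -5))*128 = ((⅙)*(-71 + 2*(-6) + 14*(-5))/(-5))*128 = ((⅙)*(-⅕)*(-71 - 12 - 70))*128 = ((⅙)*(-⅕)*(-153))*128 = (51/10)*128 = 3264/5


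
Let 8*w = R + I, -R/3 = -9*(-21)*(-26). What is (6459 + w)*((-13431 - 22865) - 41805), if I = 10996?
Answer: -3022899205/4 ≈ -7.5572e+8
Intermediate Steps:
R = 14742 (R = -3*(-9*(-21))*(-26) = -567*(-26) = -3*(-4914) = 14742)
w = 12869/4 (w = (14742 + 10996)/8 = (1/8)*25738 = 12869/4 ≈ 3217.3)
(6459 + w)*((-13431 - 22865) - 41805) = (6459 + 12869/4)*((-13431 - 22865) - 41805) = 38705*(-36296 - 41805)/4 = (38705/4)*(-78101) = -3022899205/4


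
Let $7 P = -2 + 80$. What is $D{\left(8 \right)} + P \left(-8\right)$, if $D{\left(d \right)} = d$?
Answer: $- \frac{568}{7} \approx -81.143$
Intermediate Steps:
$P = \frac{78}{7}$ ($P = \frac{-2 + 80}{7} = \frac{1}{7} \cdot 78 = \frac{78}{7} \approx 11.143$)
$D{\left(8 \right)} + P \left(-8\right) = 8 + \frac{78}{7} \left(-8\right) = 8 - \frac{624}{7} = - \frac{568}{7}$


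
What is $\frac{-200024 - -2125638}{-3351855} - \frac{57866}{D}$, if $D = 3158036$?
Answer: $- \frac{3137558387767}{5292639378390} \approx -0.59282$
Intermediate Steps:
$\frac{-200024 - -2125638}{-3351855} - \frac{57866}{D} = \frac{-200024 - -2125638}{-3351855} - \frac{57866}{3158036} = \left(-200024 + 2125638\right) \left(- \frac{1}{3351855}\right) - \frac{28933}{1579018} = 1925614 \left(- \frac{1}{3351855}\right) - \frac{28933}{1579018} = - \frac{1925614}{3351855} - \frac{28933}{1579018} = - \frac{3137558387767}{5292639378390}$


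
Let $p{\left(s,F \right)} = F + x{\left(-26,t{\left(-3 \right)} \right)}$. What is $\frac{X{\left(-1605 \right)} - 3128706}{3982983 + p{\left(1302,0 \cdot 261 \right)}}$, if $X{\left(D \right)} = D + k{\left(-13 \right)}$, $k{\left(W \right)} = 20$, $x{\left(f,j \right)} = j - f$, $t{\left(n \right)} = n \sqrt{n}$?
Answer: $- \frac{12467977225619}{15864360694108} - \frac{9390873 i \sqrt{3}}{15864360694108} \approx -0.78591 - 1.0253 \cdot 10^{-6} i$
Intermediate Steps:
$t{\left(n \right)} = n^{\frac{3}{2}}$
$X{\left(D \right)} = 20 + D$ ($X{\left(D \right)} = D + 20 = 20 + D$)
$p{\left(s,F \right)} = 26 + F - 3 i \sqrt{3}$ ($p{\left(s,F \right)} = F + \left(\left(-3\right)^{\frac{3}{2}} - -26\right) = F + \left(- 3 i \sqrt{3} + 26\right) = F + \left(26 - 3 i \sqrt{3}\right) = 26 + F - 3 i \sqrt{3}$)
$\frac{X{\left(-1605 \right)} - 3128706}{3982983 + p{\left(1302,0 \cdot 261 \right)}} = \frac{\left(20 - 1605\right) - 3128706}{3982983 + \left(26 + 0 \cdot 261 - 3 i \sqrt{3}\right)} = \frac{-1585 - 3128706}{3982983 + \left(26 + 0 - 3 i \sqrt{3}\right)} = - \frac{3130291}{3982983 + \left(26 - 3 i \sqrt{3}\right)} = - \frac{3130291}{3983009 - 3 i \sqrt{3}}$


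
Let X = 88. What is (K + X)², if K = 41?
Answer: 16641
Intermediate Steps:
(K + X)² = (41 + 88)² = 129² = 16641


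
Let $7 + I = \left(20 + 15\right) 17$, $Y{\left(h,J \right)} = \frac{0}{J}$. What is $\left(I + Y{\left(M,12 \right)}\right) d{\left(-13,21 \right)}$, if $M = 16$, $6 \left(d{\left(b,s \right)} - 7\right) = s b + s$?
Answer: $-20580$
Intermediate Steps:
$d{\left(b,s \right)} = 7 + \frac{s}{6} + \frac{b s}{6}$ ($d{\left(b,s \right)} = 7 + \frac{s b + s}{6} = 7 + \frac{b s + s}{6} = 7 + \frac{s + b s}{6} = 7 + \left(\frac{s}{6} + \frac{b s}{6}\right) = 7 + \frac{s}{6} + \frac{b s}{6}$)
$Y{\left(h,J \right)} = 0$
$I = 588$ ($I = -7 + \left(20 + 15\right) 17 = -7 + 35 \cdot 17 = -7 + 595 = 588$)
$\left(I + Y{\left(M,12 \right)}\right) d{\left(-13,21 \right)} = \left(588 + 0\right) \left(7 + \frac{1}{6} \cdot 21 + \frac{1}{6} \left(-13\right) 21\right) = 588 \left(7 + \frac{7}{2} - \frac{91}{2}\right) = 588 \left(-35\right) = -20580$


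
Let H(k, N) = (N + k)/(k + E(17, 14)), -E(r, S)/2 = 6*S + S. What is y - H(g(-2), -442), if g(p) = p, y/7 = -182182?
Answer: -42084116/33 ≈ -1.2753e+6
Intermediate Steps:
y = -1275274 (y = 7*(-182182) = -1275274)
E(r, S) = -14*S (E(r, S) = -2*(6*S + S) = -14*S)
H(k, N) = (N + k)/(-196 + k) (H(k, N) = (N + k)/(k - 14*14) = (N + k)/(k - 196) = (N + k)/(-196 + k))
y - H(g(-2), -442) = -1275274 - (-442 - 2)/(-196 - 2) = -1275274 - (-444)/(-198) = -1275274 - (-1)*(-444)/198 = -1275274 - 1*74/33 = -1275274 - 74/33 = -42084116/33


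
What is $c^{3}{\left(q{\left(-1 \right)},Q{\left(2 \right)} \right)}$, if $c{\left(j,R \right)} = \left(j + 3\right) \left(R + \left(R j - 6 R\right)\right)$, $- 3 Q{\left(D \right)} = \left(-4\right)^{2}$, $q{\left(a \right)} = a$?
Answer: $262144$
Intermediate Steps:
$Q{\left(D \right)} = - \frac{16}{3}$ ($Q{\left(D \right)} = - \frac{\left(-4\right)^{2}}{3} = \left(- \frac{1}{3}\right) 16 = - \frac{16}{3}$)
$c{\left(j,R \right)} = \left(3 + j\right) \left(- 5 R + R j\right)$ ($c{\left(j,R \right)} = \left(3 + j\right) \left(R + \left(- 6 R + R j\right)\right) = \left(3 + j\right) \left(- 5 R + R j\right)$)
$c^{3}{\left(q{\left(-1 \right)},Q{\left(2 \right)} \right)} = \left(- \frac{16 \left(-15 + \left(-1\right)^{2} - -2\right)}{3}\right)^{3} = \left(- \frac{16 \left(-15 + 1 + 2\right)}{3}\right)^{3} = \left(\left(- \frac{16}{3}\right) \left(-12\right)\right)^{3} = 64^{3} = 262144$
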